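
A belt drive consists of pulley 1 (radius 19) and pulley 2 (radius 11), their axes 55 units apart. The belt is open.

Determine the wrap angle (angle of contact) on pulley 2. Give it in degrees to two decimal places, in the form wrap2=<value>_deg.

open belt: β = asin((r2−r1)/C) = asin(-8/55) = -8.3636°
wrap1 = π − 2β = 196.7272°
wrap2 = π + 2β = 163.2728°

wrap2=163.27_deg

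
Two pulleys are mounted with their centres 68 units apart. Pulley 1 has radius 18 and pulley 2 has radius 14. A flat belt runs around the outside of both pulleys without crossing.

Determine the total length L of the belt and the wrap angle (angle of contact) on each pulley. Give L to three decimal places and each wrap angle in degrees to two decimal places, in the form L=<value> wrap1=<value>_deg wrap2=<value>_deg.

open belt: β = asin((r2−r1)/C) = asin(-4/68) = -3.3723°
wrap1 = π − 2β = 186.7446°
wrap2 = π + 2β = 173.2554°
tangent length = C·cosβ = 67.8823
L = r1·wrap1 + r2·wrap2 + 2·C·cosβ = 18·3.2593 + 14·3.0239 + 2·67.8823 = 236.7663

L=236.766 wrap1=186.74_deg wrap2=173.26_deg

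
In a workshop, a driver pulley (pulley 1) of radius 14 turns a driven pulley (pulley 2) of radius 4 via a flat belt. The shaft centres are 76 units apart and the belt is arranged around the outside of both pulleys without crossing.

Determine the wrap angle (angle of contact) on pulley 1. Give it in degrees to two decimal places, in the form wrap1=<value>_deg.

wrap1=195.12_deg

open belt: β = asin((r2−r1)/C) = asin(-10/76) = -7.5608°
wrap1 = π − 2β = 195.1217°
wrap2 = π + 2β = 164.8783°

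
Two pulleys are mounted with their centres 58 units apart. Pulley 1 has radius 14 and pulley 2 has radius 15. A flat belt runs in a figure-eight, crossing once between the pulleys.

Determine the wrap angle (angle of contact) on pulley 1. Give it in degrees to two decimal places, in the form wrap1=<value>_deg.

crossed belt: β = asin((r1+r2)/C) = asin(29/58) = 30.0000°
wrap1 = wrap2 = π + 2β = 240.0000°

wrap1=240.00_deg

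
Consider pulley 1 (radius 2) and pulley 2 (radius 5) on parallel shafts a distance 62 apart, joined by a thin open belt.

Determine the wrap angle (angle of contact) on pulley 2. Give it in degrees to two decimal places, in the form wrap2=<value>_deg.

wrap2=185.55_deg

open belt: β = asin((r2−r1)/C) = asin(3/62) = 2.7735°
wrap1 = π − 2β = 174.4531°
wrap2 = π + 2β = 185.5469°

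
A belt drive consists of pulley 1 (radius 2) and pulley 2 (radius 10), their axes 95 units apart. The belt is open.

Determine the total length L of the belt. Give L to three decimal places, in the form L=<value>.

open belt: β = asin((r2−r1)/C) = asin(8/95) = 4.8306°
wrap1 = π − 2β = 170.3387°
wrap2 = π + 2β = 189.6613°
tangent length = C·cosβ = 94.6626
L = r1·wrap1 + r2·wrap2 + 2·C·cosβ = 2·2.9730 + 10·3.3102 + 2·94.6626 = 228.3732

L=228.373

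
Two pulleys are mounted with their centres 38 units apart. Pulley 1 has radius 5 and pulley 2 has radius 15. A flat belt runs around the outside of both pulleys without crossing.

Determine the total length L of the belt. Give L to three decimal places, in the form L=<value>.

L=141.479

open belt: β = asin((r2−r1)/C) = asin(10/38) = 15.2575°
wrap1 = π − 2β = 149.4850°
wrap2 = π + 2β = 210.5150°
tangent length = C·cosβ = 36.6606
L = r1·wrap1 + r2·wrap2 + 2·C·cosβ = 5·2.6090 + 15·3.6742 + 2·36.6606 = 141.4789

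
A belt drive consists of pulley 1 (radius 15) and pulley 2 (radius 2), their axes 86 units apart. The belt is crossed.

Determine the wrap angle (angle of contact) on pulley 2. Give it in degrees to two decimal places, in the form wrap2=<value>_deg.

wrap2=202.80_deg

crossed belt: β = asin((r1+r2)/C) = asin(17/86) = 11.4010°
wrap1 = wrap2 = π + 2β = 202.8020°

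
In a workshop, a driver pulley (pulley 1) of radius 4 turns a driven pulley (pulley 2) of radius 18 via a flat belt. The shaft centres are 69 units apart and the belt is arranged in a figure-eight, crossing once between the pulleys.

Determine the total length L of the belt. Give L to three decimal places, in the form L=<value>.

L=214.191

crossed belt: β = asin((r1+r2)/C) = asin(22/69) = 18.5928°
wrap1 = wrap2 = π + 2β = 217.1856°
tangent length = C·cosβ = 65.3988
L = (r1+r2)·wrap + 2·C·cosβ = 22·3.7906 + 2·65.3988 = 214.1909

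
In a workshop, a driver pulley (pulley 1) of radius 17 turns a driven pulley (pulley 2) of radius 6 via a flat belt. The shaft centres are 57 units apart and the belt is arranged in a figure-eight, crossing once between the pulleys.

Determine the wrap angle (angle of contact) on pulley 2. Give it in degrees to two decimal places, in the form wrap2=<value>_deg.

crossed belt: β = asin((r1+r2)/C) = asin(23/57) = 23.7977°
wrap1 = wrap2 = π + 2β = 227.5954°

wrap2=227.60_deg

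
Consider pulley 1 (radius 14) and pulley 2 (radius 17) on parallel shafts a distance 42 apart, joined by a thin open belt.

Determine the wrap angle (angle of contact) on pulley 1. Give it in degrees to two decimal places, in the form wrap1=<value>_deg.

open belt: β = asin((r2−r1)/C) = asin(3/42) = 4.0960°
wrap1 = π − 2β = 171.8079°
wrap2 = π + 2β = 188.1921°

wrap1=171.81_deg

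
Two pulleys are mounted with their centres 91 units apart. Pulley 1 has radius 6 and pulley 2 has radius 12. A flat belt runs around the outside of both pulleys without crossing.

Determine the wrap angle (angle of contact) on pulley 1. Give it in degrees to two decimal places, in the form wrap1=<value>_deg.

open belt: β = asin((r2−r1)/C) = asin(6/91) = 3.7805°
wrap1 = π − 2β = 172.4390°
wrap2 = π + 2β = 187.5610°

wrap1=172.44_deg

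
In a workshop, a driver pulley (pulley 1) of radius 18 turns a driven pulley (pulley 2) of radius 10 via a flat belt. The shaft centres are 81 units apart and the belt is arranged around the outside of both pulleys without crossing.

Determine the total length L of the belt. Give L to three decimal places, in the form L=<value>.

L=250.755

open belt: β = asin((r2−r1)/C) = asin(-8/81) = -5.6681°
wrap1 = π − 2β = 191.3362°
wrap2 = π + 2β = 168.6638°
tangent length = C·cosβ = 80.6040
L = r1·wrap1 + r2·wrap2 + 2·C·cosβ = 18·3.3394 + 10·2.9437 + 2·80.6040 = 250.7554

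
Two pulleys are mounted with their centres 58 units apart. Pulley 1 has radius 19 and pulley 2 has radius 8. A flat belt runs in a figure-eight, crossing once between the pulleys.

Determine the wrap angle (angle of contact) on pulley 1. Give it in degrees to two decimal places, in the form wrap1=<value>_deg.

wrap1=235.49_deg

crossed belt: β = asin((r1+r2)/C) = asin(27/58) = 27.7437°
wrap1 = wrap2 = π + 2β = 235.4874°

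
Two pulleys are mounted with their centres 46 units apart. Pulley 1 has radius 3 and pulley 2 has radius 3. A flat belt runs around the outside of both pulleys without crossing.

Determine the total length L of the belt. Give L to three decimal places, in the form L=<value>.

L=110.850

open belt: β = asin((r2−r1)/C) = asin(0/46) = 0.0000°
wrap1 = π − 2β = 180.0000°
wrap2 = π + 2β = 180.0000°
tangent length = C·cosβ = 46.0000
L = r1·wrap1 + r2·wrap2 + 2·C·cosβ = 3·3.1416 + 3·3.1416 + 2·46.0000 = 110.8496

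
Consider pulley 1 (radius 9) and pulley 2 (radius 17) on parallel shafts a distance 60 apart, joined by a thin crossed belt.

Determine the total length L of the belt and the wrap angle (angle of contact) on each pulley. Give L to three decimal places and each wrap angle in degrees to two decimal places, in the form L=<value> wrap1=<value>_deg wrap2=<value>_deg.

crossed belt: β = asin((r1+r2)/C) = asin(26/60) = 25.6793°
wrap1 = wrap2 = π + 2β = 231.3586°
tangent length = C·cosβ = 54.0740
L = (r1+r2)·wrap + 2·C·cosβ = 26·4.0380 + 2·54.0740 = 213.1352

L=213.135 wrap1=231.36_deg wrap2=231.36_deg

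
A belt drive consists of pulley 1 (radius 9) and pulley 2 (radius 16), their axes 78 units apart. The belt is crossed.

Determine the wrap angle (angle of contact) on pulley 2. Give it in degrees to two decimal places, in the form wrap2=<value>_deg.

crossed belt: β = asin((r1+r2)/C) = asin(25/78) = 18.6939°
wrap1 = wrap2 = π + 2β = 217.3879°

wrap2=217.39_deg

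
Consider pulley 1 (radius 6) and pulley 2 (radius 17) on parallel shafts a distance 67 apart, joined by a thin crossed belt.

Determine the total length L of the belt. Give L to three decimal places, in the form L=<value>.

crossed belt: β = asin((r1+r2)/C) = asin(23/67) = 20.0771°
wrap1 = wrap2 = π + 2β = 220.1541°
tangent length = C·cosβ = 62.9285
L = (r1+r2)·wrap + 2·C·cosβ = 23·3.8424 + 2·62.9285 = 214.2326

L=214.233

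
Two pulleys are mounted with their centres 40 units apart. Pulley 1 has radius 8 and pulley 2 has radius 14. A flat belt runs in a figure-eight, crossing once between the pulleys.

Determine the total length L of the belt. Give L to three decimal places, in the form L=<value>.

L=161.552

crossed belt: β = asin((r1+r2)/C) = asin(22/40) = 33.3670°
wrap1 = wrap2 = π + 2β = 246.7340°
tangent length = C·cosβ = 33.4066
L = (r1+r2)·wrap + 2·C·cosβ = 22·4.3063 + 2·33.4066 = 161.5522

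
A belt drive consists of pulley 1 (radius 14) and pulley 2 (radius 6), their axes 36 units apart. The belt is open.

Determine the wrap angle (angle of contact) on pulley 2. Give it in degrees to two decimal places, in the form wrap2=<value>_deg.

wrap2=154.32_deg

open belt: β = asin((r2−r1)/C) = asin(-8/36) = -12.8396°
wrap1 = π − 2β = 205.6792°
wrap2 = π + 2β = 154.3208°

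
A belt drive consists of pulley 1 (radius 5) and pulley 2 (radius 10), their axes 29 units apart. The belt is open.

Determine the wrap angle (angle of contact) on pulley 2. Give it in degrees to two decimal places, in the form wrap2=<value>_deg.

open belt: β = asin((r2−r1)/C) = asin(5/29) = 9.9282°
wrap1 = π − 2β = 160.1436°
wrap2 = π + 2β = 199.8564°

wrap2=199.86_deg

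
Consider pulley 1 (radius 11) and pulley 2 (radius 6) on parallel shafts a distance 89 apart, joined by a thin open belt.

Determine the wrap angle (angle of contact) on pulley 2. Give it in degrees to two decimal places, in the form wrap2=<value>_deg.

wrap2=173.56_deg

open belt: β = asin((r2−r1)/C) = asin(-5/89) = -3.2206°
wrap1 = π − 2β = 186.4411°
wrap2 = π + 2β = 173.5589°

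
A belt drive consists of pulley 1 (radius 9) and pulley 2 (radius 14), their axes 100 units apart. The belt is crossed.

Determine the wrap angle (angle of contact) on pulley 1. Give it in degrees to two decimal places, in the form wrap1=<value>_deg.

wrap1=206.59_deg

crossed belt: β = asin((r1+r2)/C) = asin(23/100) = 13.2971°
wrap1 = wrap2 = π + 2β = 206.5941°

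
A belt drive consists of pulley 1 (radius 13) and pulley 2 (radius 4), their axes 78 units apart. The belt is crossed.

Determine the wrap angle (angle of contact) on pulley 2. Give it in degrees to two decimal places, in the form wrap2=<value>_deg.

crossed belt: β = asin((r1+r2)/C) = asin(17/78) = 12.5886°
wrap1 = wrap2 = π + 2β = 205.1772°

wrap2=205.18_deg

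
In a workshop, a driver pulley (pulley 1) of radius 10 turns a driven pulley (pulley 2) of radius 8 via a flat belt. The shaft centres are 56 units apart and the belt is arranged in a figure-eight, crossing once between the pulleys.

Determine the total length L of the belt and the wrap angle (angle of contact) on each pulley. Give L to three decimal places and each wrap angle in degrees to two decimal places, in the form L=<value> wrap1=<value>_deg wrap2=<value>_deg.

L=174.386 wrap1=217.50_deg wrap2=217.50_deg

crossed belt: β = asin((r1+r2)/C) = asin(18/56) = 18.7493°
wrap1 = wrap2 = π + 2β = 217.4987°
tangent length = C·cosβ = 53.0283
L = (r1+r2)·wrap + 2·C·cosβ = 18·3.7961 + 2·53.0283 = 174.3858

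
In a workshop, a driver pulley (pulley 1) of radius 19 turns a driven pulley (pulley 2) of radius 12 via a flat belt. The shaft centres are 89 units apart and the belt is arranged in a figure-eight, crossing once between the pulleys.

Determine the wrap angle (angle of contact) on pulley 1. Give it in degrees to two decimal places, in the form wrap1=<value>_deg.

wrap1=220.77_deg

crossed belt: β = asin((r1+r2)/C) = asin(31/89) = 20.3843°
wrap1 = wrap2 = π + 2β = 220.7685°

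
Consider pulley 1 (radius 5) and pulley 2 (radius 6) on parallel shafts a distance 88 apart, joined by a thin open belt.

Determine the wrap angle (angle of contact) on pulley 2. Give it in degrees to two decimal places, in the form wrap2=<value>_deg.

open belt: β = asin((r2−r1)/C) = asin(1/88) = 0.6511°
wrap1 = π − 2β = 178.6978°
wrap2 = π + 2β = 181.3022°

wrap2=181.30_deg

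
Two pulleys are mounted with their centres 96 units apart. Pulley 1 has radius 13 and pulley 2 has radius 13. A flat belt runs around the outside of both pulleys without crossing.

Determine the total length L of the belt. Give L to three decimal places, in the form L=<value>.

L=273.681

open belt: β = asin((r2−r1)/C) = asin(0/96) = 0.0000°
wrap1 = π − 2β = 180.0000°
wrap2 = π + 2β = 180.0000°
tangent length = C·cosβ = 96.0000
L = r1·wrap1 + r2·wrap2 + 2·C·cosβ = 13·3.1416 + 13·3.1416 + 2·96.0000 = 273.6814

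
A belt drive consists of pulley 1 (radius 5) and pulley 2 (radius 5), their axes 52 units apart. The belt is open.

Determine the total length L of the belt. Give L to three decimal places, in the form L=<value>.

open belt: β = asin((r2−r1)/C) = asin(0/52) = 0.0000°
wrap1 = π − 2β = 180.0000°
wrap2 = π + 2β = 180.0000°
tangent length = C·cosβ = 52.0000
L = r1·wrap1 + r2·wrap2 + 2·C·cosβ = 5·3.1416 + 5·3.1416 + 2·52.0000 = 135.4159

L=135.416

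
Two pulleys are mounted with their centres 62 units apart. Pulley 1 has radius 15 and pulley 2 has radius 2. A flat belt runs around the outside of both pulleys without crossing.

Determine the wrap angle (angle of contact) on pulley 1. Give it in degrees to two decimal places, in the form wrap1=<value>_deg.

open belt: β = asin((r2−r1)/C) = asin(-13/62) = -12.1034°
wrap1 = π − 2β = 204.2069°
wrap2 = π + 2β = 155.7931°

wrap1=204.21_deg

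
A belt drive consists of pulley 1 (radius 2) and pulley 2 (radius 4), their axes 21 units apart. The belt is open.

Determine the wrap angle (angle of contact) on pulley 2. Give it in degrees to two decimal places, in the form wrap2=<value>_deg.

wrap2=190.93_deg

open belt: β = asin((r2−r1)/C) = asin(2/21) = 5.4650°
wrap1 = π − 2β = 169.0700°
wrap2 = π + 2β = 190.9300°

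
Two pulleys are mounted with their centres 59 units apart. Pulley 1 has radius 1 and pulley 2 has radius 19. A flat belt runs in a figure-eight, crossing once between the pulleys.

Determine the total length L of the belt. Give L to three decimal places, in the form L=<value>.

L=187.679

crossed belt: β = asin((r1+r2)/C) = asin(20/59) = 19.8149°
wrap1 = wrap2 = π + 2β = 219.6299°
tangent length = C·cosβ = 55.5068
L = (r1+r2)·wrap + 2·C·cosβ = 20·3.8333 + 2·55.5068 = 187.6788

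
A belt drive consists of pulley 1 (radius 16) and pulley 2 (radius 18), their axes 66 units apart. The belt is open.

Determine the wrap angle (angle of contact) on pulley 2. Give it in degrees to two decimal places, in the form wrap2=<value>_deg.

open belt: β = asin((r2−r1)/C) = asin(2/66) = 1.7365°
wrap1 = π − 2β = 176.5270°
wrap2 = π + 2β = 183.4730°

wrap2=183.47_deg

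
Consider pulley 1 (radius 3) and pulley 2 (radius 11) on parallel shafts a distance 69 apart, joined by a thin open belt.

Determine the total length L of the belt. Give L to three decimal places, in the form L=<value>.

L=182.911

open belt: β = asin((r2−r1)/C) = asin(8/69) = 6.6580°
wrap1 = π − 2β = 166.6841°
wrap2 = π + 2β = 193.3159°
tangent length = C·cosβ = 68.5347
L = r1·wrap1 + r2·wrap2 + 2·C·cosβ = 3·2.9092 + 11·3.3740 + 2·68.5347 = 182.9109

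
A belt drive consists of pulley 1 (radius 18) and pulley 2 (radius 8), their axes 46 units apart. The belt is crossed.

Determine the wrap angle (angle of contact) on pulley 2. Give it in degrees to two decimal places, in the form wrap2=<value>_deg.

wrap2=248.83_deg

crossed belt: β = asin((r1+r2)/C) = asin(26/46) = 34.4174°
wrap1 = wrap2 = π + 2β = 248.8348°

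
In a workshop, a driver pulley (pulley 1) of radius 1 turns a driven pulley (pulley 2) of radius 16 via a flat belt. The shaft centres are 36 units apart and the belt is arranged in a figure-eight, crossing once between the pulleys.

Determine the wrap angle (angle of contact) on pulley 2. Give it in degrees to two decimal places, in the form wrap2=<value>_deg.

crossed belt: β = asin((r1+r2)/C) = asin(17/36) = 28.1786°
wrap1 = wrap2 = π + 2β = 236.3573°

wrap2=236.36_deg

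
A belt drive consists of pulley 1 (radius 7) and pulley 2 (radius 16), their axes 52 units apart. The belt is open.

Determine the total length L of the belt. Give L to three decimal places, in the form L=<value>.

open belt: β = asin((r2−r1)/C) = asin(9/52) = 9.9668°
wrap1 = π − 2β = 160.0665°
wrap2 = π + 2β = 199.9335°
tangent length = C·cosβ = 51.2152
L = r1·wrap1 + r2·wrap2 + 2·C·cosβ = 7·2.7937 + 16·3.4895 + 2·51.2152 = 177.8182

L=177.818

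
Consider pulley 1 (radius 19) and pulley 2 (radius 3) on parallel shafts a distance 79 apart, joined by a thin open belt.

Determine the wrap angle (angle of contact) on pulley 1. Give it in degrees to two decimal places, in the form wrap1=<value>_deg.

wrap1=203.37_deg

open belt: β = asin((r2−r1)/C) = asin(-16/79) = -11.6850°
wrap1 = π − 2β = 203.3701°
wrap2 = π + 2β = 156.6299°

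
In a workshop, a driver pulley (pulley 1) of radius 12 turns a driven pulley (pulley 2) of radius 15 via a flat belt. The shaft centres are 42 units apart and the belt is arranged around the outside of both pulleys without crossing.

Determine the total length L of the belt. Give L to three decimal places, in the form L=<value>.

L=169.037

open belt: β = asin((r2−r1)/C) = asin(3/42) = 4.0960°
wrap1 = π − 2β = 171.8079°
wrap2 = π + 2β = 188.1921°
tangent length = C·cosβ = 41.8927
L = r1·wrap1 + r2·wrap2 + 2·C·cosβ = 12·2.9986 + 15·3.2846 + 2·41.8927 = 169.0374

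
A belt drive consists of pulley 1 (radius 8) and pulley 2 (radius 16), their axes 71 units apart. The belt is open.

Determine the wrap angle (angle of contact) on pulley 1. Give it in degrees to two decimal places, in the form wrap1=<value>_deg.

wrap1=167.06_deg

open belt: β = asin((r2−r1)/C) = asin(8/71) = 6.4696°
wrap1 = π − 2β = 167.0608°
wrap2 = π + 2β = 192.9392°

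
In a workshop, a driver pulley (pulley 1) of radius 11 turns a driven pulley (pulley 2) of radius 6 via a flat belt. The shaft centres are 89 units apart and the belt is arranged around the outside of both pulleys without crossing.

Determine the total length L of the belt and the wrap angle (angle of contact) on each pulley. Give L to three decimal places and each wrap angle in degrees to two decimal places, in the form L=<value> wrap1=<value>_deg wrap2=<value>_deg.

open belt: β = asin((r2−r1)/C) = asin(-5/89) = -3.2206°
wrap1 = π − 2β = 186.4411°
wrap2 = π + 2β = 173.5589°
tangent length = C·cosβ = 88.8594
L = r1·wrap1 + r2·wrap2 + 2·C·cosβ = 11·3.2540 + 6·3.0292 + 2·88.8594 = 231.6880

L=231.688 wrap1=186.44_deg wrap2=173.56_deg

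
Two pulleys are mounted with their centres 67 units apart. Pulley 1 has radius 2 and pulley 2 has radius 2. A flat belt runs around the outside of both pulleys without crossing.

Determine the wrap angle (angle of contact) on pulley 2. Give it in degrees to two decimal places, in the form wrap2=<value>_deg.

wrap2=180.00_deg

open belt: β = asin((r2−r1)/C) = asin(0/67) = 0.0000°
wrap1 = π − 2β = 180.0000°
wrap2 = π + 2β = 180.0000°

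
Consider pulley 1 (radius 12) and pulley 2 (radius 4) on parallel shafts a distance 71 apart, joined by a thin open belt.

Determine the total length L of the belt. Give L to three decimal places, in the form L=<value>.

L=193.168

open belt: β = asin((r2−r1)/C) = asin(-8/71) = -6.4696°
wrap1 = π − 2β = 192.9392°
wrap2 = π + 2β = 167.0608°
tangent length = C·cosβ = 70.5479
L = r1·wrap1 + r2·wrap2 + 2·C·cosβ = 12·3.3674 + 4·2.9158 + 2·70.5479 = 193.1678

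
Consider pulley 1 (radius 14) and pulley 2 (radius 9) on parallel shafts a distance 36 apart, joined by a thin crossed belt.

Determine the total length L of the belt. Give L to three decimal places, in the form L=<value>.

crossed belt: β = asin((r1+r2)/C) = asin(23/36) = 39.7090°
wrap1 = wrap2 = π + 2β = 259.4180°
tangent length = C·cosβ = 27.6948
L = (r1+r2)·wrap + 2·C·cosβ = 23·4.5277 + 2·27.6948 = 159.5266

L=159.527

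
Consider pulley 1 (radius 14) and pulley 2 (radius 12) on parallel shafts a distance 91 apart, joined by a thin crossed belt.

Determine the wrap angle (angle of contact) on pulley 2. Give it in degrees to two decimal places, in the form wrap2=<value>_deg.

wrap2=213.20_deg

crossed belt: β = asin((r1+r2)/C) = asin(26/91) = 16.6015°
wrap1 = wrap2 = π + 2β = 213.2031°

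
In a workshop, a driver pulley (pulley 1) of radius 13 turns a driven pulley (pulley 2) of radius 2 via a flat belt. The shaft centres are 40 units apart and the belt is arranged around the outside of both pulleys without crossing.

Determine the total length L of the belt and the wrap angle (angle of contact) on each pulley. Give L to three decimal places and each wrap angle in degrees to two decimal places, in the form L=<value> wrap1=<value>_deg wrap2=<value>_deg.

open belt: β = asin((r2−r1)/C) = asin(-11/40) = -15.9620°
wrap1 = π − 2β = 211.9240°
wrap2 = π + 2β = 148.0760°
tangent length = C·cosβ = 38.4578
L = r1·wrap1 + r2·wrap2 + 2·C·cosβ = 13·3.6988 + 2·2.5844 + 2·38.4578 = 130.1684

L=130.168 wrap1=211.92_deg wrap2=148.08_deg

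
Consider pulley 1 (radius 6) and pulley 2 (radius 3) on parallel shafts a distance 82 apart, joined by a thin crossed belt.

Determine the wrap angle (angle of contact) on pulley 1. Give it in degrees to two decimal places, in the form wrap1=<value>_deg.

crossed belt: β = asin((r1+r2)/C) = asin(9/82) = 6.3013°
wrap1 = wrap2 = π + 2β = 192.6025°

wrap1=192.60_deg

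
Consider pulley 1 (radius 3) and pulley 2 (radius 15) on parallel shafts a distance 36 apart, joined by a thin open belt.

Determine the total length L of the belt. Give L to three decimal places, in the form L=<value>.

L=132.587

open belt: β = asin((r2−r1)/C) = asin(12/36) = 19.4712°
wrap1 = π − 2β = 141.0576°
wrap2 = π + 2β = 218.9424°
tangent length = C·cosβ = 33.9411
L = r1·wrap1 + r2·wrap2 + 2·C·cosβ = 3·2.4619 + 15·3.8213 + 2·33.9411 = 132.5870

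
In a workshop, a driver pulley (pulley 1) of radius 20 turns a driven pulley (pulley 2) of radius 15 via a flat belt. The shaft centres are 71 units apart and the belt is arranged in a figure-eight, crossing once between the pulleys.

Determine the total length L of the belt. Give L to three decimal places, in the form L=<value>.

L=269.587

crossed belt: β = asin((r1+r2)/C) = asin(35/71) = 29.5352°
wrap1 = wrap2 = π + 2β = 239.0703°
tangent length = C·cosβ = 61.7738
L = (r1+r2)·wrap + 2·C·cosβ = 35·4.1726 + 2·61.7738 = 269.5873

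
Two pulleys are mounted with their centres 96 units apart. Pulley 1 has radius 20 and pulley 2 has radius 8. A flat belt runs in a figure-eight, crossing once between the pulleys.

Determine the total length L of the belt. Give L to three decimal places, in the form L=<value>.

L=288.191

crossed belt: β = asin((r1+r2)/C) = asin(28/96) = 16.9578°
wrap1 = wrap2 = π + 2β = 213.9155°
tangent length = C·cosβ = 91.8259
L = (r1+r2)·wrap + 2·C·cosβ = 28·3.7335 + 2·91.8259 = 288.1907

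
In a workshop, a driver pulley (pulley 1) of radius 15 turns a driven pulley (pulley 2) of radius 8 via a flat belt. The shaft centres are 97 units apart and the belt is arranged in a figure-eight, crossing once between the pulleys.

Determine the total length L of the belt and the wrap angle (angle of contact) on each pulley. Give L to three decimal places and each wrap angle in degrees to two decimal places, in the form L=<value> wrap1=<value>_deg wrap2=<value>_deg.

crossed belt: β = asin((r1+r2)/C) = asin(23/97) = 13.7162°
wrap1 = wrap2 = π + 2β = 207.4325°
tangent length = C·cosβ = 94.2338
L = (r1+r2)·wrap + 2·C·cosβ = 23·3.6204 + 2·94.2338 = 271.7362

L=271.736 wrap1=207.43_deg wrap2=207.43_deg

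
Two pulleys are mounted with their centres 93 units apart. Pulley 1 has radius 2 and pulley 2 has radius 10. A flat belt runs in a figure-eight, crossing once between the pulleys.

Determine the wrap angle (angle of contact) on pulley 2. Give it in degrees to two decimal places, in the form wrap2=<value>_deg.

crossed belt: β = asin((r1+r2)/C) = asin(12/93) = 7.4137°
wrap1 = wrap2 = π + 2β = 194.8273°

wrap2=194.83_deg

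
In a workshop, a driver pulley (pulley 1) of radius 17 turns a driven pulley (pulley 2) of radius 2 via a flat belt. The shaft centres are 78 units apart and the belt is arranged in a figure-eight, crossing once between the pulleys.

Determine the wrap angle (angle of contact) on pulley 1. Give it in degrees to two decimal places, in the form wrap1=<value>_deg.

wrap1=208.20_deg

crossed belt: β = asin((r1+r2)/C) = asin(19/78) = 14.0985°
wrap1 = wrap2 = π + 2β = 208.1970°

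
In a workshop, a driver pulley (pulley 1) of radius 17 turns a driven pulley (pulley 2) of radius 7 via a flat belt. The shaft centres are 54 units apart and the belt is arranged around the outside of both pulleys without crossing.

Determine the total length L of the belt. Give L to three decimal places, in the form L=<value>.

L=185.255

open belt: β = asin((r2−r1)/C) = asin(-10/54) = -10.6719°
wrap1 = π − 2β = 201.3439°
wrap2 = π + 2β = 158.6561°
tangent length = C·cosβ = 53.0660
L = r1·wrap1 + r2·wrap2 + 2·C·cosβ = 17·3.5141 + 7·2.7691 + 2·53.0660 = 185.2554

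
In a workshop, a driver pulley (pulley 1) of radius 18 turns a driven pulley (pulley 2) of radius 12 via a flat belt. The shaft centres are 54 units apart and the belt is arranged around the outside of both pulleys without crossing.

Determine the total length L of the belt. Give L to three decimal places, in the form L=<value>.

open belt: β = asin((r2−r1)/C) = asin(-6/54) = -6.3794°
wrap1 = π − 2β = 192.7587°
wrap2 = π + 2β = 167.2413°
tangent length = C·cosβ = 53.6656
L = r1·wrap1 + r2·wrap2 + 2·C·cosβ = 18·3.3643 + 12·2.9189 + 2·53.6656 = 202.9151

L=202.915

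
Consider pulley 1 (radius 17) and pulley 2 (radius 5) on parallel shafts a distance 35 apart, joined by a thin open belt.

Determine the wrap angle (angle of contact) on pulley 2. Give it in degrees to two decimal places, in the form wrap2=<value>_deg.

wrap2=139.90_deg

open belt: β = asin((r2−r1)/C) = asin(-12/35) = -20.0510°
wrap1 = π − 2β = 220.1021°
wrap2 = π + 2β = 139.8979°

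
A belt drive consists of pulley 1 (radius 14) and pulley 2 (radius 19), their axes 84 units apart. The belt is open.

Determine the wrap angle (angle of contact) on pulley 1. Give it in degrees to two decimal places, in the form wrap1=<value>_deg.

open belt: β = asin((r2−r1)/C) = asin(5/84) = 3.4125°
wrap1 = π − 2β = 173.1750°
wrap2 = π + 2β = 186.8250°

wrap1=173.18_deg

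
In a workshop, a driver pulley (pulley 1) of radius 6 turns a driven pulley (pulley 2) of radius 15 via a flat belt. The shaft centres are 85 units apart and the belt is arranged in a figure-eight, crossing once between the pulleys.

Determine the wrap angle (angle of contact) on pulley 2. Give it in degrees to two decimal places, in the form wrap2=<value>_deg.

crossed belt: β = asin((r1+r2)/C) = asin(21/85) = 14.3035°
wrap1 = wrap2 = π + 2β = 208.6071°

wrap2=208.61_deg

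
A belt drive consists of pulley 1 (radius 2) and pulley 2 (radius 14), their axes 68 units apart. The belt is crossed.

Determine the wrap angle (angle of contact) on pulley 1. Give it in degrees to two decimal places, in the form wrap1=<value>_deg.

wrap1=207.22_deg

crossed belt: β = asin((r1+r2)/C) = asin(16/68) = 13.6090°
wrap1 = wrap2 = π + 2β = 207.2179°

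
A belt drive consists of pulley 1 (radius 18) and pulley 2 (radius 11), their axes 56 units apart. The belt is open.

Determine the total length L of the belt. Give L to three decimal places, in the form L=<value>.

L=203.982

open belt: β = asin((r2−r1)/C) = asin(-7/56) = -7.1808°
wrap1 = π − 2β = 194.3615°
wrap2 = π + 2β = 165.6385°
tangent length = C·cosβ = 55.5608
L = r1·wrap1 + r2·wrap2 + 2·C·cosβ = 18·3.3922 + 11·2.8909 + 2·55.5608 = 203.9823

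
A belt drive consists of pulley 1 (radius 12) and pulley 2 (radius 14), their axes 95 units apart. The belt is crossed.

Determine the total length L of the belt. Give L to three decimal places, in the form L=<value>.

L=278.843

crossed belt: β = asin((r1+r2)/C) = asin(26/95) = 15.8836°
wrap1 = wrap2 = π + 2β = 211.7672°
tangent length = C·cosβ = 91.3729
L = (r1+r2)·wrap + 2·C·cosβ = 26·3.6960 + 2·91.3729 = 278.8426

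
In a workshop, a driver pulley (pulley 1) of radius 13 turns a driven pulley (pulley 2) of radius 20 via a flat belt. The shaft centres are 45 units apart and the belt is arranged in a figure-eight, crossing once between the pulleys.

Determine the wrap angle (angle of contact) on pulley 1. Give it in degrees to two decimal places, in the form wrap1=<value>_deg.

wrap1=274.33_deg

crossed belt: β = asin((r1+r2)/C) = asin(33/45) = 47.1666°
wrap1 = wrap2 = π + 2β = 274.3331°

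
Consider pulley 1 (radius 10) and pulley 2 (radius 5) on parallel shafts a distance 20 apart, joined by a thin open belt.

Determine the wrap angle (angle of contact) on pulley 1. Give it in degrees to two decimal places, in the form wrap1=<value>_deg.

wrap1=208.96_deg

open belt: β = asin((r2−r1)/C) = asin(-5/20) = -14.4775°
wrap1 = π − 2β = 208.9550°
wrap2 = π + 2β = 151.0450°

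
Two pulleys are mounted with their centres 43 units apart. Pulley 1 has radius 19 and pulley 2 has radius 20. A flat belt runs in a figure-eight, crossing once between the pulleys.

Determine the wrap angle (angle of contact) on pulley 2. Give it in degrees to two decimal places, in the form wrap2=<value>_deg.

wrap2=310.18_deg

crossed belt: β = asin((r1+r2)/C) = asin(39/43) = 65.0908°
wrap1 = wrap2 = π + 2β = 310.1817°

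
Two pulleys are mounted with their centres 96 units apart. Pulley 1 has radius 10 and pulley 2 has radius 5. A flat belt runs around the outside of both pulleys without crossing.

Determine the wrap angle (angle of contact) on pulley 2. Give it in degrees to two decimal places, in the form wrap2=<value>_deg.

wrap2=174.03_deg

open belt: β = asin((r2−r1)/C) = asin(-5/96) = -2.9855°
wrap1 = π − 2β = 185.9710°
wrap2 = π + 2β = 174.0290°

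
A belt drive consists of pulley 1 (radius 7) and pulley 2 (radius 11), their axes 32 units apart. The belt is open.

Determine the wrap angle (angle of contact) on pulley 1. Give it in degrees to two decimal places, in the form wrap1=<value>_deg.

wrap1=165.64_deg

open belt: β = asin((r2−r1)/C) = asin(4/32) = 7.1808°
wrap1 = π − 2β = 165.6385°
wrap2 = π + 2β = 194.3615°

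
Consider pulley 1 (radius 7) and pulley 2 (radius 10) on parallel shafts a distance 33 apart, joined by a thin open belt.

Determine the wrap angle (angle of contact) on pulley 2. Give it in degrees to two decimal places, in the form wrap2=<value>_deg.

wrap2=190.43_deg

open belt: β = asin((r2−r1)/C) = asin(3/33) = 5.2159°
wrap1 = π − 2β = 169.5682°
wrap2 = π + 2β = 190.4318°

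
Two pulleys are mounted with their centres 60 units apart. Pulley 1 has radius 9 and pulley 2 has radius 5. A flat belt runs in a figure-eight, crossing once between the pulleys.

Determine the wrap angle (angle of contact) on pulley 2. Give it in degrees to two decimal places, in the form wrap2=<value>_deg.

wrap2=206.99_deg

crossed belt: β = asin((r1+r2)/C) = asin(14/60) = 13.4934°
wrap1 = wrap2 = π + 2β = 206.9868°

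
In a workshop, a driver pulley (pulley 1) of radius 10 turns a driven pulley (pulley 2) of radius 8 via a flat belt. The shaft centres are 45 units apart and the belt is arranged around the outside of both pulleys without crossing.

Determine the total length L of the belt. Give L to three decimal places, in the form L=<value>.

L=146.638

open belt: β = asin((r2−r1)/C) = asin(-2/45) = -2.5473°
wrap1 = π − 2β = 185.0946°
wrap2 = π + 2β = 174.9054°
tangent length = C·cosβ = 44.9555
L = r1·wrap1 + r2·wrap2 + 2·C·cosβ = 10·3.2305 + 8·3.0527 + 2·44.9555 = 146.6376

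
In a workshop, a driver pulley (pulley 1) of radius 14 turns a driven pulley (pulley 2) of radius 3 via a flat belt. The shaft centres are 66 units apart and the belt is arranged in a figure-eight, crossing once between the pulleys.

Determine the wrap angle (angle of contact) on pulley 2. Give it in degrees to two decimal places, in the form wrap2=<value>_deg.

crossed belt: β = asin((r1+r2)/C) = asin(17/66) = 14.9263°
wrap1 = wrap2 = π + 2β = 209.8525°

wrap2=209.85_deg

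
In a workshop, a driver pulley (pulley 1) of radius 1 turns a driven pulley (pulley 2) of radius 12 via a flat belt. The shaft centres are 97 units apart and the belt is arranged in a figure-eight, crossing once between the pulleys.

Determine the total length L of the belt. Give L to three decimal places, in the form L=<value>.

crossed belt: β = asin((r1+r2)/C) = asin(13/97) = 7.7020°
wrap1 = wrap2 = π + 2β = 195.4040°
tangent length = C·cosβ = 96.1249
L = (r1+r2)·wrap + 2·C·cosβ = 13·3.4104 + 2·96.1249 = 236.5856

L=236.586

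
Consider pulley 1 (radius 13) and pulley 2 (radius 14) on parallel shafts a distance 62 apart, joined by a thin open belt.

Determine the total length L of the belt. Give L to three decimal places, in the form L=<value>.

open belt: β = asin((r2−r1)/C) = asin(1/62) = 0.9242°
wrap1 = π − 2β = 178.1517°
wrap2 = π + 2β = 181.8483°
tangent length = C·cosβ = 61.9919
L = r1·wrap1 + r2·wrap2 + 2·C·cosβ = 13·3.1093 + 14·3.1739 + 2·61.9919 = 208.8391

L=208.839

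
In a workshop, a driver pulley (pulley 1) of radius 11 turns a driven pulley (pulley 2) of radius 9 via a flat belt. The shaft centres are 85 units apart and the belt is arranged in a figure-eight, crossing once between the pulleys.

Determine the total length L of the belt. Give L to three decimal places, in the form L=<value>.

L=237.560

crossed belt: β = asin((r1+r2)/C) = asin(20/85) = 13.6090°
wrap1 = wrap2 = π + 2β = 207.2179°
tangent length = C·cosβ = 82.6136
L = (r1+r2)·wrap + 2·C·cosβ = 20·3.6166 + 2·82.6136 = 237.5598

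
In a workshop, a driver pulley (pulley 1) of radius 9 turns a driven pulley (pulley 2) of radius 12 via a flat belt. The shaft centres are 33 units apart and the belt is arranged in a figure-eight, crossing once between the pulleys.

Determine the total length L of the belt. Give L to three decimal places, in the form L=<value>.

crossed belt: β = asin((r1+r2)/C) = asin(21/33) = 39.5212°
wrap1 = wrap2 = π + 2β = 259.0424°
tangent length = C·cosβ = 25.4558
L = (r1+r2)·wrap + 2·C·cosβ = 21·4.5211 + 2·25.4558 = 145.8557

L=145.856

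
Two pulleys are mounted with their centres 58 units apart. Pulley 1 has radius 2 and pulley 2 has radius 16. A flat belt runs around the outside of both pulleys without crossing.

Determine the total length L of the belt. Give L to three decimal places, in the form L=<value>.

L=175.945

open belt: β = asin((r2−r1)/C) = asin(14/58) = 13.9680°
wrap1 = π − 2β = 152.0641°
wrap2 = π + 2β = 207.9359°
tangent length = C·cosβ = 56.2850
L = r1·wrap1 + r2·wrap2 + 2·C·cosβ = 2·2.6540 + 16·3.6292 + 2·56.2850 = 175.9447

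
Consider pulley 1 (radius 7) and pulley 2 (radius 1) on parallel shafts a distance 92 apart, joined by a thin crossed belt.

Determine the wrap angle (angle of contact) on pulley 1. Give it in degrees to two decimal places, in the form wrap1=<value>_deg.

wrap1=189.98_deg

crossed belt: β = asin((r1+r2)/C) = asin(8/92) = 4.9885°
wrap1 = wrap2 = π + 2β = 189.9771°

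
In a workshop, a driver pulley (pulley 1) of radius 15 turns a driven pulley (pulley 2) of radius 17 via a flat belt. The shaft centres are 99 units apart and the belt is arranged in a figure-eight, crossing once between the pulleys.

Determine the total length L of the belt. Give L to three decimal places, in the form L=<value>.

L=308.967

crossed belt: β = asin((r1+r2)/C) = asin(32/99) = 18.8585°
wrap1 = wrap2 = π + 2β = 217.7170°
tangent length = C·cosβ = 93.6856
L = (r1+r2)·wrap + 2·C·cosβ = 32·3.7999 + 2·93.6856 = 308.9674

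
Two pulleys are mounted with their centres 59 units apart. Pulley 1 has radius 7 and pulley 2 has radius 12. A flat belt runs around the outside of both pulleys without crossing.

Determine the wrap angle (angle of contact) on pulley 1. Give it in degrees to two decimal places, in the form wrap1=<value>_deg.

open belt: β = asin((r2−r1)/C) = asin(5/59) = 4.8614°
wrap1 = π − 2β = 170.2772°
wrap2 = π + 2β = 189.7228°

wrap1=170.28_deg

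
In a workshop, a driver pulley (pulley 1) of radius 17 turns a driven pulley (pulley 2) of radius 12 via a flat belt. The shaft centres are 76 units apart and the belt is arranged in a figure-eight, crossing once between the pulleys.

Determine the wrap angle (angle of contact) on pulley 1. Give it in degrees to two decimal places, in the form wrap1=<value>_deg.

wrap1=224.86_deg

crossed belt: β = asin((r1+r2)/C) = asin(29/76) = 22.4315°
wrap1 = wrap2 = π + 2β = 224.8630°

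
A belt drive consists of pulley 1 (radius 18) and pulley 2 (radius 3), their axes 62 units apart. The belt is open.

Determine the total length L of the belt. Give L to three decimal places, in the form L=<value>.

open belt: β = asin((r2−r1)/C) = asin(-15/62) = -14.0008°
wrap1 = π − 2β = 208.0016°
wrap2 = π + 2β = 151.9984°
tangent length = C·cosβ = 60.1581
L = r1·wrap1 + r2·wrap2 + 2·C·cosβ = 18·3.6303 + 3·2.6529 + 2·60.1581 = 193.6205

L=193.620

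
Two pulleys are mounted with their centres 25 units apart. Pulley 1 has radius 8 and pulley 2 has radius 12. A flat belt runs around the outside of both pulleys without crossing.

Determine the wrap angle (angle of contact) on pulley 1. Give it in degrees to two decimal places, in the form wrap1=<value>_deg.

wrap1=161.59_deg

open belt: β = asin((r2−r1)/C) = asin(4/25) = 9.2069°
wrap1 = π − 2β = 161.5862°
wrap2 = π + 2β = 198.4138°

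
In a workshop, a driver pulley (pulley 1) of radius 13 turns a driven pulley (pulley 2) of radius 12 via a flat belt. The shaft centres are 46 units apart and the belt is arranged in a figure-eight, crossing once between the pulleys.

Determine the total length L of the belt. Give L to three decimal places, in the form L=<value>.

L=184.496

crossed belt: β = asin((r1+r2)/C) = asin(25/46) = 32.9207°
wrap1 = wrap2 = π + 2β = 245.8415°
tangent length = C·cosβ = 38.6135
L = (r1+r2)·wrap + 2·C·cosβ = 25·4.2907 + 2·38.6135 = 184.4955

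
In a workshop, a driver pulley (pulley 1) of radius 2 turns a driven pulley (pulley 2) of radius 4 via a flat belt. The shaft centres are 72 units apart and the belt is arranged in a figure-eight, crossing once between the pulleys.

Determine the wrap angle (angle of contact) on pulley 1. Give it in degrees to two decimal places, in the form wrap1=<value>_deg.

crossed belt: β = asin((r1+r2)/C) = asin(6/72) = 4.7802°
wrap1 = wrap2 = π + 2β = 189.5604°

wrap1=189.56_deg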